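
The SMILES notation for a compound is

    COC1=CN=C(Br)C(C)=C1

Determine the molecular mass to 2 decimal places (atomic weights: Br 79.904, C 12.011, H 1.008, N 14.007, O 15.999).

First, the molecular formula is C7H8BrNO (counting implicit H from valence).
  Br: 1 × 79.904 = 79.904
  C: 7 × 12.011 = 84.077
  H: 8 × 1.008 = 8.064
  N: 1 × 14.007 = 14.007
  O: 1 × 15.999 = 15.999
Sum: 1×79.904 + 7×12.011 + 8×1.008 + 1×14.007 + 1×15.999 = 202.051 → 202.05 g/mol.

202.05 g/mol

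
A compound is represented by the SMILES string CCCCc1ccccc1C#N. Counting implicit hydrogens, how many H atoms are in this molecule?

13

Walk through each heavy atom and fill implicit hydrogens from standard valence (C 4, N 3, O 2, S 2, halogen 1); for lowercase aromatic atoms, an aromatic c carries 1 H when it has two neighbours and 0 H with three, and aromatic n carries 0 H:
  atom 1: C, bond orders sum to 1 (valence 4) → 3 H
  atom 2: C, bond orders sum to 2 (valence 4) → 2 H
  atom 3: C, bond orders sum to 2 (valence 4) → 2 H
  atom 4: C, bond orders sum to 2 (valence 4) → 2 H
  atom 5: aromatic c, 3 neighbours → 0 H
  atom 6: aromatic c, 2 neighbours → 1 H
  atom 7: aromatic c, 2 neighbours → 1 H
  atom 8: aromatic c, 2 neighbours → 1 H
  atom 9: aromatic c, 2 neighbours → 1 H
  atom 10: aromatic c, 3 neighbours → 0 H
  atom 11: C, bond orders sum to 4 (valence 4) → 0 H
  atom 12: N, bond orders sum to 3 (valence 3) → 0 H
Total hydrogens: 13.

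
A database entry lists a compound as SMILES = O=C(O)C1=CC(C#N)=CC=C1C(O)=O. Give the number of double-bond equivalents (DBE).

8

Degree of unsaturation = (number of rings) + (number of π bonds).
Ring closures in the SMILES: 1.
π bonds: 5 double bonds (each 1 DoU), 1 triple bond (each 2 DoU) → 7 DoU from unsaturation.
Total DoU = 1 + 7 = 8.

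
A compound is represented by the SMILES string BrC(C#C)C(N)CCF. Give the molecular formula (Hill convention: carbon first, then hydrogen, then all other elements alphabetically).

Walk through each heavy atom and fill implicit hydrogens from standard valence (C 4, N 3, O 2, S 2, halogen 1):
  atom 1: Br (halogen, monovalent) → 0 H
  atom 2: C, bond orders sum to 3 (valence 4) → 1 H
  atom 3: C, bond orders sum to 4 (valence 4) → 0 H
  atom 4: C, bond orders sum to 3 (valence 4) → 1 H
  atom 5: C, bond orders sum to 3 (valence 4) → 1 H
  atom 6: N, bond orders sum to 1 (valence 3) → 2 H
  atom 7: C, bond orders sum to 2 (valence 4) → 2 H
  atom 8: C, bond orders sum to 2 (valence 4) → 2 H
  atom 9: F (halogen, monovalent) → 0 H
Totals → C:6, H:9, Br:1, F:1, N:1.
In Hill order: C6H9BrFN.

C6H9BrFN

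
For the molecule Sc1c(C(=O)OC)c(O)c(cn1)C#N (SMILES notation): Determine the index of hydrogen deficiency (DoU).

Molecular formula: C8H6N2O3S.
DoU = (2C + 2 + N − H − X) / 2, where X is the halogen count and O/S are ignored.
    = (2·8 + 2 + 2 − 6 − 0) / 2 = 14 / 2 = 7.

7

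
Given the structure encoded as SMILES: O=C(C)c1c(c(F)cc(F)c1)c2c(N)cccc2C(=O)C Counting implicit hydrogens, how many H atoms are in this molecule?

13

Walk through each heavy atom and fill implicit hydrogens from standard valence (C 4, N 3, O 2, S 2, halogen 1); for lowercase aromatic atoms, an aromatic c carries 1 H when it has two neighbours and 0 H with three, and aromatic n carries 0 H:
  atom 1: O, bond orders sum to 2 (valence 2) → 0 H
  atom 2: C, bond orders sum to 4 (valence 4) → 0 H
  atom 3: C, bond orders sum to 1 (valence 4) → 3 H
  atom 4: aromatic c, 3 neighbours → 0 H
  atom 5: aromatic c, 3 neighbours → 0 H
  atom 6: aromatic c, 3 neighbours → 0 H
  atom 7: F (halogen, monovalent) → 0 H
  atom 8: aromatic c, 2 neighbours → 1 H
  atom 9: aromatic c, 3 neighbours → 0 H
  atom 10: F (halogen, monovalent) → 0 H
  atom 11: aromatic c, 2 neighbours → 1 H
  atom 12: aromatic c, 3 neighbours → 0 H
  atom 13: aromatic c, 3 neighbours → 0 H
  atom 14: N, bond orders sum to 1 (valence 3) → 2 H
  atom 15: aromatic c, 2 neighbours → 1 H
  atom 16: aromatic c, 2 neighbours → 1 H
  atom 17: aromatic c, 2 neighbours → 1 H
  atom 18: aromatic c, 3 neighbours → 0 H
  atom 19: C, bond orders sum to 4 (valence 4) → 0 H
  atom 20: O, bond orders sum to 2 (valence 2) → 0 H
  atom 21: C, bond orders sum to 1 (valence 4) → 3 H
Total hydrogens: 13.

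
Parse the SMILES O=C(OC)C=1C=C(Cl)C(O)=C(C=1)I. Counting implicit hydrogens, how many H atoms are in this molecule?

Walk through each heavy atom and fill implicit hydrogens from standard valence (C 4, N 3, O 2, S 2, halogen 1):
  atom 1: O, bond orders sum to 2 (valence 2) → 0 H
  atom 2: C, bond orders sum to 4 (valence 4) → 0 H
  atom 3: O, bond orders sum to 2 (valence 2) → 0 H
  atom 4: C, bond orders sum to 1 (valence 4) → 3 H
  atom 5: C, bond orders sum to 4 (valence 4) → 0 H
  atom 6: C, bond orders sum to 3 (valence 4) → 1 H
  atom 7: C, bond orders sum to 4 (valence 4) → 0 H
  atom 8: Cl (halogen, monovalent) → 0 H
  atom 9: C, bond orders sum to 4 (valence 4) → 0 H
  atom 10: O, bond orders sum to 1 (valence 2) → 1 H
  atom 11: C, bond orders sum to 4 (valence 4) → 0 H
  atom 12: C, bond orders sum to 3 (valence 4) → 1 H
  atom 13: I (halogen, monovalent) → 0 H
Total hydrogens: 6.

6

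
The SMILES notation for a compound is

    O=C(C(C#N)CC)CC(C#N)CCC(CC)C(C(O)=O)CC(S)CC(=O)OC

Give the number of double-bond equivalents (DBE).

7

Molecular formula: C20H30N2O5S.
DoU = (2C + 2 + N − H − X) / 2, where X is the halogen count and O/S are ignored.
    = (2·20 + 2 + 2 − 30 − 0) / 2 = 14 / 2 = 7.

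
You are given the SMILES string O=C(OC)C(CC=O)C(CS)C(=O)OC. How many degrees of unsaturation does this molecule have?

3

Degree of unsaturation = (number of rings) + (number of π bonds).
Ring closures in the SMILES: 0.
π bonds: 3 double bonds (each 1 DoU) → 3 DoU from unsaturation.
Total DoU = 0 + 3 = 3.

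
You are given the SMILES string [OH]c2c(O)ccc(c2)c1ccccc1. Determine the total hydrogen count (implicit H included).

Walk through each heavy atom and fill implicit hydrogens from standard valence (C 4, N 3, O 2, S 2, halogen 1); for lowercase aromatic atoms, an aromatic c carries 1 H when it has two neighbours and 0 H with three, and aromatic n carries 0 H:
  atom 1: O with explicit H count 1
  atom 2: aromatic c, 3 neighbours → 0 H
  atom 3: aromatic c, 3 neighbours → 0 H
  atom 4: O, bond orders sum to 1 (valence 2) → 1 H
  atom 5: aromatic c, 2 neighbours → 1 H
  atom 6: aromatic c, 2 neighbours → 1 H
  atom 7: aromatic c, 3 neighbours → 0 H
  atom 8: aromatic c, 2 neighbours → 1 H
  atom 9: aromatic c, 3 neighbours → 0 H
  atom 10: aromatic c, 2 neighbours → 1 H
  atom 11: aromatic c, 2 neighbours → 1 H
  atom 12: aromatic c, 2 neighbours → 1 H
  atom 13: aromatic c, 2 neighbours → 1 H
  atom 14: aromatic c, 2 neighbours → 1 H
Total hydrogens: 10.

10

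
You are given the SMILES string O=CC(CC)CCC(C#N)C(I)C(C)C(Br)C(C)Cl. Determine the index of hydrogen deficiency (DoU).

Degree of unsaturation = (number of rings) + (number of π bonds).
Ring closures in the SMILES: 0.
π bonds: 1 double bond (each 1 DoU), 1 triple bond (each 2 DoU) → 3 DoU from unsaturation.
Total DoU = 0 + 3 = 3.

3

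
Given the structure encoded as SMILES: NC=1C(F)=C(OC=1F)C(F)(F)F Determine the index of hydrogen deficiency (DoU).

3

Molecular formula: C5H2F5NO.
DoU = (2C + 2 + N − H − X) / 2, where X is the halogen count and O/S are ignored.
    = (2·5 + 2 + 1 − 2 − 5) / 2 = 6 / 2 = 3.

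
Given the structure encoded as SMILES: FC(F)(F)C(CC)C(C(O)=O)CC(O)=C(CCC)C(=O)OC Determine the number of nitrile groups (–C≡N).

Scan the SMILES for the nitrile motif — none present.
Groups that are present: 1 alkene, 1 carboxylic acid, 1 ester, 1 hydroxyl.

0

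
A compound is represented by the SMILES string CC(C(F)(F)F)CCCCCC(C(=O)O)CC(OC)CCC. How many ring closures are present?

In SMILES, each pair of matching ring-closure digits denotes one ring-closing bond; the number of such bonds equals the number of independent rings.
Ring-closure bonds here: 0.

0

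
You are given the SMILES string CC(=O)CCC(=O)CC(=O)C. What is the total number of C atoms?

Count every carbon token in the SMILES (each C, including those in ring-closure positions and inside branches).
Carbon count: 8.

8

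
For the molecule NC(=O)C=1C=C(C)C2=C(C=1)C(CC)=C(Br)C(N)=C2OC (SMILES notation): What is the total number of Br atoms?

1

Scan the SMILES for Br atoms (remember two-letter symbols like Cl and Br are single atoms).
Bromine count: 1.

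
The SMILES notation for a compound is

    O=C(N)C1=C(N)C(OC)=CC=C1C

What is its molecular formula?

Walk through each heavy atom and fill implicit hydrogens from standard valence (C 4, N 3, O 2, S 2, halogen 1):
  atom 1: O, bond orders sum to 2 (valence 2) → 0 H
  atom 2: C, bond orders sum to 4 (valence 4) → 0 H
  atom 3: N, bond orders sum to 1 (valence 3) → 2 H
  atom 4: C, bond orders sum to 4 (valence 4) → 0 H
  atom 5: C, bond orders sum to 4 (valence 4) → 0 H
  atom 6: N, bond orders sum to 1 (valence 3) → 2 H
  atom 7: C, bond orders sum to 4 (valence 4) → 0 H
  atom 8: O, bond orders sum to 2 (valence 2) → 0 H
  atom 9: C, bond orders sum to 1 (valence 4) → 3 H
  atom 10: C, bond orders sum to 3 (valence 4) → 1 H
  atom 11: C, bond orders sum to 3 (valence 4) → 1 H
  atom 12: C, bond orders sum to 4 (valence 4) → 0 H
  atom 13: C, bond orders sum to 1 (valence 4) → 3 H
Totals → C:9, H:12, N:2, O:2.

C9H12N2O2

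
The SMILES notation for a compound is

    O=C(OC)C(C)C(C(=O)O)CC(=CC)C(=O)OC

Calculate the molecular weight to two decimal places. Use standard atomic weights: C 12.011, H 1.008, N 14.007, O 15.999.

258.27 g/mol

First, the molecular formula is C12H18O6 (counting implicit H from valence).
  C: 12 × 12.011 = 144.132
  H: 18 × 1.008 = 18.144
  O: 6 × 15.999 = 95.994
Sum: 12×12.011 + 18×1.008 + 6×15.999 = 258.270 → 258.27 g/mol.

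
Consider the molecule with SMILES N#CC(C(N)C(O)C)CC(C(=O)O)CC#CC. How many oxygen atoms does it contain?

3

Scan the SMILES for O atoms (remember two-letter symbols like Cl and Br are single atoms).
Oxygen count: 3.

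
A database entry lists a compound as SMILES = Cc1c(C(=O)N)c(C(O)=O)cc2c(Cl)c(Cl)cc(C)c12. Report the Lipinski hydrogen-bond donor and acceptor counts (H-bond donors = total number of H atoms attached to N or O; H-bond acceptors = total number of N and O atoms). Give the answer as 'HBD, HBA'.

3, 4

Donors: find every N or O and count the H atoms it carries.
  atom 5 (O): bond orders sum to 2 → 0 H
  atom 6 (N): bond orders sum to 1 → 2 H
  atom 9 (O): bond orders sum to 1 → 1 H
  atom 10 (O): bond orders sum to 2 → 0 H
Lipinski HBD = 3.
Acceptors: N atoms = 1, O atoms = 3 → HBA = 4.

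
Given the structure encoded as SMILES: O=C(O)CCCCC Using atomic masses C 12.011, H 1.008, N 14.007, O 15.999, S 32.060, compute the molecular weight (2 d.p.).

First, the molecular formula is C6H12O2 (counting implicit H from valence).
  C: 6 × 12.011 = 72.066
  H: 12 × 1.008 = 12.096
  O: 2 × 15.999 = 31.998
Sum: 6×12.011 + 12×1.008 + 2×15.999 = 116.160 → 116.16 g/mol.

116.16 g/mol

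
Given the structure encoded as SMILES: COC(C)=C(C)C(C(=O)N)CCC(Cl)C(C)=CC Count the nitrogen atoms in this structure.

Scan the SMILES for N atoms (remember two-letter symbols like Cl and Br are single atoms).
Nitrogen count: 1.

1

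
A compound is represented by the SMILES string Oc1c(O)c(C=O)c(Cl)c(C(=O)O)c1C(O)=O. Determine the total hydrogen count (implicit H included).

5

Walk through each heavy atom and fill implicit hydrogens from standard valence (C 4, N 3, O 2, S 2, halogen 1); for lowercase aromatic atoms, an aromatic c carries 1 H when it has two neighbours and 0 H with three, and aromatic n carries 0 H:
  atom 1: O, bond orders sum to 1 (valence 2) → 1 H
  atom 2: aromatic c, 3 neighbours → 0 H
  atom 3: aromatic c, 3 neighbours → 0 H
  atom 4: O, bond orders sum to 1 (valence 2) → 1 H
  atom 5: aromatic c, 3 neighbours → 0 H
  atom 6: C, bond orders sum to 3 (valence 4) → 1 H
  atom 7: O, bond orders sum to 2 (valence 2) → 0 H
  atom 8: aromatic c, 3 neighbours → 0 H
  atom 9: Cl (halogen, monovalent) → 0 H
  atom 10: aromatic c, 3 neighbours → 0 H
  atom 11: C, bond orders sum to 4 (valence 4) → 0 H
  atom 12: O, bond orders sum to 2 (valence 2) → 0 H
  atom 13: O, bond orders sum to 1 (valence 2) → 1 H
  atom 14: aromatic c, 3 neighbours → 0 H
  atom 15: C, bond orders sum to 4 (valence 4) → 0 H
  atom 16: O, bond orders sum to 1 (valence 2) → 1 H
  atom 17: O, bond orders sum to 2 (valence 2) → 0 H
Total hydrogens: 5.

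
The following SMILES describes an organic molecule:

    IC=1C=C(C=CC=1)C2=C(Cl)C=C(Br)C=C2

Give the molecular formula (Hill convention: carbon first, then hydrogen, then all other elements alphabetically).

Walk through each heavy atom and fill implicit hydrogens from standard valence (C 4, N 3, O 2, S 2, halogen 1):
  atom 1: I (halogen, monovalent) → 0 H
  atom 2: C, bond orders sum to 4 (valence 4) → 0 H
  atom 3: C, bond orders sum to 3 (valence 4) → 1 H
  atom 4: C, bond orders sum to 4 (valence 4) → 0 H
  atom 5: C, bond orders sum to 3 (valence 4) → 1 H
  atom 6: C, bond orders sum to 3 (valence 4) → 1 H
  atom 7: C, bond orders sum to 3 (valence 4) → 1 H
  atom 8: C, bond orders sum to 4 (valence 4) → 0 H
  atom 9: C, bond orders sum to 4 (valence 4) → 0 H
  atom 10: Cl (halogen, monovalent) → 0 H
  atom 11: C, bond orders sum to 3 (valence 4) → 1 H
  atom 12: C, bond orders sum to 4 (valence 4) → 0 H
  atom 13: Br (halogen, monovalent) → 0 H
  atom 14: C, bond orders sum to 3 (valence 4) → 1 H
  atom 15: C, bond orders sum to 3 (valence 4) → 1 H
Totals → C:12, H:7, Br:1, Cl:1, I:1.
In Hill order: C12H7BrClI.

C12H7BrClI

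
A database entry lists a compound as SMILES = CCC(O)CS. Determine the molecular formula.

Walk through each heavy atom and fill implicit hydrogens from standard valence (C 4, N 3, O 2, S 2, halogen 1):
  atom 1: C, bond orders sum to 1 (valence 4) → 3 H
  atom 2: C, bond orders sum to 2 (valence 4) → 2 H
  atom 3: C, bond orders sum to 3 (valence 4) → 1 H
  atom 4: O, bond orders sum to 1 (valence 2) → 1 H
  atom 5: C, bond orders sum to 2 (valence 4) → 2 H
  atom 6: S, bond orders sum to 1 (valence 2) → 1 H
Totals → C:4, H:10, O:1, S:1.

C4H10OS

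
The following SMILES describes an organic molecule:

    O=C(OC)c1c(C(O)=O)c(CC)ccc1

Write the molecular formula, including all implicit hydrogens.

Walk through each heavy atom and fill implicit hydrogens from standard valence (C 4, N 3, O 2, S 2, halogen 1); for lowercase aromatic atoms, an aromatic c carries 1 H when it has two neighbours and 0 H with three, and aromatic n carries 0 H:
  atom 1: O, bond orders sum to 2 (valence 2) → 0 H
  atom 2: C, bond orders sum to 4 (valence 4) → 0 H
  atom 3: O, bond orders sum to 2 (valence 2) → 0 H
  atom 4: C, bond orders sum to 1 (valence 4) → 3 H
  atom 5: aromatic c, 3 neighbours → 0 H
  atom 6: aromatic c, 3 neighbours → 0 H
  atom 7: C, bond orders sum to 4 (valence 4) → 0 H
  atom 8: O, bond orders sum to 1 (valence 2) → 1 H
  atom 9: O, bond orders sum to 2 (valence 2) → 0 H
  atom 10: aromatic c, 3 neighbours → 0 H
  atom 11: C, bond orders sum to 2 (valence 4) → 2 H
  atom 12: C, bond orders sum to 1 (valence 4) → 3 H
  atom 13: aromatic c, 2 neighbours → 1 H
  atom 14: aromatic c, 2 neighbours → 1 H
  atom 15: aromatic c, 2 neighbours → 1 H
Totals → C:11, H:12, O:4.

C11H12O4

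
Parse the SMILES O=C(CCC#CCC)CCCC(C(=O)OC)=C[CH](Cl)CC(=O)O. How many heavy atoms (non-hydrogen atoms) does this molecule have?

Every atom symbol written in the SMILES (organic subset) is one heavy atom; implicit H are not written.
Heavy atoms by element → C:17, Cl:1, O:5.
Total: 23.

23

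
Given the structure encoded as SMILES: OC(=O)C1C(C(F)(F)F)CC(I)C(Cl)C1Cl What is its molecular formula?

Walk through each heavy atom and fill implicit hydrogens from standard valence (C 4, N 3, O 2, S 2, halogen 1):
  atom 1: O, bond orders sum to 1 (valence 2) → 1 H
  atom 2: C, bond orders sum to 4 (valence 4) → 0 H
  atom 3: O, bond orders sum to 2 (valence 2) → 0 H
  atom 4: C, bond orders sum to 3 (valence 4) → 1 H
  atom 5: C, bond orders sum to 3 (valence 4) → 1 H
  atom 6: C, bond orders sum to 4 (valence 4) → 0 H
  atom 7: F (halogen, monovalent) → 0 H
  atom 8: F (halogen, monovalent) → 0 H
  atom 9: F (halogen, monovalent) → 0 H
  atom 10: C, bond orders sum to 2 (valence 4) → 2 H
  atom 11: C, bond orders sum to 3 (valence 4) → 1 H
  atom 12: I (halogen, monovalent) → 0 H
  atom 13: C, bond orders sum to 3 (valence 4) → 1 H
  atom 14: Cl (halogen, monovalent) → 0 H
  atom 15: C, bond orders sum to 3 (valence 4) → 1 H
  atom 16: Cl (halogen, monovalent) → 0 H
Totals → C:8, H:8, Cl:2, F:3, I:1, O:2.

C8H8Cl2F3IO2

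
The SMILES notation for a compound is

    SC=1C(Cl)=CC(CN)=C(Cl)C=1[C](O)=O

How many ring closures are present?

1

In SMILES, each pair of matching ring-closure digits denotes one ring-closing bond; the number of such bonds equals the number of independent rings.
Ring-closure bonds here: 1.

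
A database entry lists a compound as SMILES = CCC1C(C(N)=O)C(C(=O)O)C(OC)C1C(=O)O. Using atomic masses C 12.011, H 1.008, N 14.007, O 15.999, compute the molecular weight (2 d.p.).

First, the molecular formula is C11H17NO6 (counting implicit H from valence).
  C: 11 × 12.011 = 132.121
  H: 17 × 1.008 = 17.136
  N: 1 × 14.007 = 14.007
  O: 6 × 15.999 = 95.994
Sum: 11×12.011 + 17×1.008 + 1×14.007 + 6×15.999 = 259.258 → 259.26 g/mol.

259.26 g/mol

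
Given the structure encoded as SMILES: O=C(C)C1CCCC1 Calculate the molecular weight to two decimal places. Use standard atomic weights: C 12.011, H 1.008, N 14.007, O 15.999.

First, the molecular formula is C7H12O (counting implicit H from valence).
  C: 7 × 12.011 = 84.077
  H: 12 × 1.008 = 12.096
  O: 1 × 15.999 = 15.999
Sum: 7×12.011 + 12×1.008 + 1×15.999 = 112.172 → 112.17 g/mol.

112.17 g/mol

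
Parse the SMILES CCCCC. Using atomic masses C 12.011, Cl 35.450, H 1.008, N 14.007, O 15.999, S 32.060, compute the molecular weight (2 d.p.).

72.15 g/mol

First, the molecular formula is C5H12 (counting implicit H from valence).
  C: 5 × 12.011 = 60.055
  H: 12 × 1.008 = 12.096
Sum: 5×12.011 + 12×1.008 = 72.151 → 72.15 g/mol.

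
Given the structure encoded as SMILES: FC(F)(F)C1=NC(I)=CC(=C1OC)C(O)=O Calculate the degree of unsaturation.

Molecular formula: C8H5F3INO3.
DoU = (2C + 2 + N − H − X) / 2, where X is the halogen count and O/S are ignored.
    = (2·8 + 2 + 1 − 5 − 4) / 2 = 10 / 2 = 5.

5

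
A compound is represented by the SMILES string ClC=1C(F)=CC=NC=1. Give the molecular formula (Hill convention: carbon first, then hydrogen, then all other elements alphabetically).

Walk through each heavy atom and fill implicit hydrogens from standard valence (C 4, N 3, O 2, S 2, halogen 1):
  atom 1: Cl (halogen, monovalent) → 0 H
  atom 2: C, bond orders sum to 4 (valence 4) → 0 H
  atom 3: C, bond orders sum to 4 (valence 4) → 0 H
  atom 4: F (halogen, monovalent) → 0 H
  atom 5: C, bond orders sum to 3 (valence 4) → 1 H
  atom 6: C, bond orders sum to 3 (valence 4) → 1 H
  atom 7: N, bond orders sum to 3 (valence 3) → 0 H
  atom 8: C, bond orders sum to 3 (valence 4) → 1 H
Totals → C:5, H:3, Cl:1, F:1, N:1.

C5H3ClFN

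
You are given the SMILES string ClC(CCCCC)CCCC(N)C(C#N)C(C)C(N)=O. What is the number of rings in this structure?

In SMILES, each pair of matching ring-closure digits denotes one ring-closing bond; the number of such bonds equals the number of independent rings.
Ring-closure bonds here: 0.

0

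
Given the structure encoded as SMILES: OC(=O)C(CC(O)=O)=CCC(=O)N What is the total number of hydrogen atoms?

Walk through each heavy atom and fill implicit hydrogens from standard valence (C 4, N 3, O 2, S 2, halogen 1):
  atom 1: O, bond orders sum to 1 (valence 2) → 1 H
  atom 2: C, bond orders sum to 4 (valence 4) → 0 H
  atom 3: O, bond orders sum to 2 (valence 2) → 0 H
  atom 4: C, bond orders sum to 4 (valence 4) → 0 H
  atom 5: C, bond orders sum to 2 (valence 4) → 2 H
  atom 6: C, bond orders sum to 4 (valence 4) → 0 H
  atom 7: O, bond orders sum to 1 (valence 2) → 1 H
  atom 8: O, bond orders sum to 2 (valence 2) → 0 H
  atom 9: C, bond orders sum to 3 (valence 4) → 1 H
  atom 10: C, bond orders sum to 2 (valence 4) → 2 H
  atom 11: C, bond orders sum to 4 (valence 4) → 0 H
  atom 12: O, bond orders sum to 2 (valence 2) → 0 H
  atom 13: N, bond orders sum to 1 (valence 3) → 2 H
Total hydrogens: 9.

9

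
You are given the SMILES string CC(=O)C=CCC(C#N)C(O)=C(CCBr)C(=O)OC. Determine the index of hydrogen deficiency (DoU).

Degree of unsaturation = (number of rings) + (number of π bonds).
Ring closures in the SMILES: 0.
π bonds: 4 double bonds (each 1 DoU), 1 triple bond (each 2 DoU) → 6 DoU from unsaturation.
Total DoU = 0 + 6 = 6.

6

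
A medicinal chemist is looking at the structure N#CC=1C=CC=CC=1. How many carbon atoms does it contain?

Count every carbon token in the SMILES (each C, including those in ring-closure positions and inside branches).
Carbon count: 7.

7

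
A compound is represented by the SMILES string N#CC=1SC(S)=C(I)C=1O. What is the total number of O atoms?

Scan the SMILES for O atoms (remember two-letter symbols like Cl and Br are single atoms).
Oxygen count: 1.

1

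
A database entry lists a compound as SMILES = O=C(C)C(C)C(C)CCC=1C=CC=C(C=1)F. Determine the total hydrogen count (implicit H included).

19

Walk through each heavy atom and fill implicit hydrogens from standard valence (C 4, N 3, O 2, S 2, halogen 1):
  atom 1: O, bond orders sum to 2 (valence 2) → 0 H
  atom 2: C, bond orders sum to 4 (valence 4) → 0 H
  atom 3: C, bond orders sum to 1 (valence 4) → 3 H
  atom 4: C, bond orders sum to 3 (valence 4) → 1 H
  atom 5: C, bond orders sum to 1 (valence 4) → 3 H
  atom 6: C, bond orders sum to 3 (valence 4) → 1 H
  atom 7: C, bond orders sum to 1 (valence 4) → 3 H
  atom 8: C, bond orders sum to 2 (valence 4) → 2 H
  atom 9: C, bond orders sum to 2 (valence 4) → 2 H
  atom 10: C, bond orders sum to 4 (valence 4) → 0 H
  atom 11: C, bond orders sum to 3 (valence 4) → 1 H
  atom 12: C, bond orders sum to 3 (valence 4) → 1 H
  atom 13: C, bond orders sum to 3 (valence 4) → 1 H
  atom 14: C, bond orders sum to 4 (valence 4) → 0 H
  atom 15: C, bond orders sum to 3 (valence 4) → 1 H
  atom 16: F (halogen, monovalent) → 0 H
Total hydrogens: 19.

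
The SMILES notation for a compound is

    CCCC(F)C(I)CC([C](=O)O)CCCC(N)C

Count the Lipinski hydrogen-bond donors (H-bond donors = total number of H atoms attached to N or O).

3

Donors: find every N or O and count the H atoms it carries.
  atom 11 (O): bond orders sum to 2 → 0 H
  atom 12 (O): bond orders sum to 1 → 1 H
  atom 17 (N): bond orders sum to 1 → 2 H
Lipinski HBD = 3.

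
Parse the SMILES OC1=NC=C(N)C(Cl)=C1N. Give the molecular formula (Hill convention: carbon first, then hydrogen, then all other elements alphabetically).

Walk through each heavy atom and fill implicit hydrogens from standard valence (C 4, N 3, O 2, S 2, halogen 1):
  atom 1: O, bond orders sum to 1 (valence 2) → 1 H
  atom 2: C, bond orders sum to 4 (valence 4) → 0 H
  atom 3: N, bond orders sum to 3 (valence 3) → 0 H
  atom 4: C, bond orders sum to 3 (valence 4) → 1 H
  atom 5: C, bond orders sum to 4 (valence 4) → 0 H
  atom 6: N, bond orders sum to 1 (valence 3) → 2 H
  atom 7: C, bond orders sum to 4 (valence 4) → 0 H
  atom 8: Cl (halogen, monovalent) → 0 H
  atom 9: C, bond orders sum to 4 (valence 4) → 0 H
  atom 10: N, bond orders sum to 1 (valence 3) → 2 H
Totals → C:5, H:6, Cl:1, N:3, O:1.

C5H6ClN3O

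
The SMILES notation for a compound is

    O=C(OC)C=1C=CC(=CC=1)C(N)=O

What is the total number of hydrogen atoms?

9

Walk through each heavy atom and fill implicit hydrogens from standard valence (C 4, N 3, O 2, S 2, halogen 1):
  atom 1: O, bond orders sum to 2 (valence 2) → 0 H
  atom 2: C, bond orders sum to 4 (valence 4) → 0 H
  atom 3: O, bond orders sum to 2 (valence 2) → 0 H
  atom 4: C, bond orders sum to 1 (valence 4) → 3 H
  atom 5: C, bond orders sum to 4 (valence 4) → 0 H
  atom 6: C, bond orders sum to 3 (valence 4) → 1 H
  atom 7: C, bond orders sum to 3 (valence 4) → 1 H
  atom 8: C, bond orders sum to 4 (valence 4) → 0 H
  atom 9: C, bond orders sum to 3 (valence 4) → 1 H
  atom 10: C, bond orders sum to 3 (valence 4) → 1 H
  atom 11: C, bond orders sum to 4 (valence 4) → 0 H
  atom 12: N, bond orders sum to 1 (valence 3) → 2 H
  atom 13: O, bond orders sum to 2 (valence 2) → 0 H
Total hydrogens: 9.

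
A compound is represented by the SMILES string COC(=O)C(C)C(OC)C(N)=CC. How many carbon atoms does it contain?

Count every carbon token in the SMILES (each C, including those in ring-closure positions and inside branches).
Carbon count: 9.

9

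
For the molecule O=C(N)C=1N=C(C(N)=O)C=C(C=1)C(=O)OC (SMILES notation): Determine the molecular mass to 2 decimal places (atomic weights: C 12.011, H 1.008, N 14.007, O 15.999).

First, the molecular formula is C9H9N3O4 (counting implicit H from valence).
  C: 9 × 12.011 = 108.099
  H: 9 × 1.008 = 9.072
  N: 3 × 14.007 = 42.021
  O: 4 × 15.999 = 63.996
Sum: 9×12.011 + 9×1.008 + 3×14.007 + 4×15.999 = 223.188 → 223.19 g/mol.

223.19 g/mol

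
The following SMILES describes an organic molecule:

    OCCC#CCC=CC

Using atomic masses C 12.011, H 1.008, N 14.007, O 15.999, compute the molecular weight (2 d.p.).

First, the molecular formula is C8H12O (counting implicit H from valence).
  C: 8 × 12.011 = 96.088
  H: 12 × 1.008 = 12.096
  O: 1 × 15.999 = 15.999
Sum: 8×12.011 + 12×1.008 + 1×15.999 = 124.183 → 124.18 g/mol.

124.18 g/mol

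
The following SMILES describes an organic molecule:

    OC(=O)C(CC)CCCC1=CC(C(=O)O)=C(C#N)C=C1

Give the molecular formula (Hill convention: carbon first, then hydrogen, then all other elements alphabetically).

C15H17NO4

Walk through each heavy atom and fill implicit hydrogens from standard valence (C 4, N 3, O 2, S 2, halogen 1):
  atom 1: O, bond orders sum to 1 (valence 2) → 1 H
  atom 2: C, bond orders sum to 4 (valence 4) → 0 H
  atom 3: O, bond orders sum to 2 (valence 2) → 0 H
  atom 4: C, bond orders sum to 3 (valence 4) → 1 H
  atom 5: C, bond orders sum to 2 (valence 4) → 2 H
  atom 6: C, bond orders sum to 1 (valence 4) → 3 H
  atom 7: C, bond orders sum to 2 (valence 4) → 2 H
  atom 8: C, bond orders sum to 2 (valence 4) → 2 H
  atom 9: C, bond orders sum to 2 (valence 4) → 2 H
  atom 10: C, bond orders sum to 4 (valence 4) → 0 H
  atom 11: C, bond orders sum to 3 (valence 4) → 1 H
  atom 12: C, bond orders sum to 4 (valence 4) → 0 H
  atom 13: C, bond orders sum to 4 (valence 4) → 0 H
  atom 14: O, bond orders sum to 2 (valence 2) → 0 H
  atom 15: O, bond orders sum to 1 (valence 2) → 1 H
  atom 16: C, bond orders sum to 4 (valence 4) → 0 H
  atom 17: C, bond orders sum to 4 (valence 4) → 0 H
  atom 18: N, bond orders sum to 3 (valence 3) → 0 H
  atom 19: C, bond orders sum to 3 (valence 4) → 1 H
  atom 20: C, bond orders sum to 3 (valence 4) → 1 H
Totals → C:15, H:17, N:1, O:4.
In Hill order: C15H17NO4.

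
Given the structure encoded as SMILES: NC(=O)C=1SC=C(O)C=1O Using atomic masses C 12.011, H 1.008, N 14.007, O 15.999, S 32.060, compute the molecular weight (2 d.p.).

First, the molecular formula is C5H5NO3S (counting implicit H from valence).
  C: 5 × 12.011 = 60.055
  H: 5 × 1.008 = 5.040
  N: 1 × 14.007 = 14.007
  O: 3 × 15.999 = 47.997
  S: 1 × 32.060 = 32.060
Sum: 5×12.011 + 5×1.008 + 1×14.007 + 3×15.999 + 1×32.060 = 159.159 → 159.16 g/mol.

159.16 g/mol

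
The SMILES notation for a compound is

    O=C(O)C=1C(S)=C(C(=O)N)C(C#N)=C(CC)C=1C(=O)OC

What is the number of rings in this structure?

1

In SMILES, each pair of matching ring-closure digits denotes one ring-closing bond; the number of such bonds equals the number of independent rings.
Ring-closure bonds here: 1.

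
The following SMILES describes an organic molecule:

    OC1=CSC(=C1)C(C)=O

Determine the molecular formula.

C6H6O2S

Walk through each heavy atom and fill implicit hydrogens from standard valence (C 4, N 3, O 2, S 2, halogen 1):
  atom 1: O, bond orders sum to 1 (valence 2) → 1 H
  atom 2: C, bond orders sum to 4 (valence 4) → 0 H
  atom 3: C, bond orders sum to 3 (valence 4) → 1 H
  atom 4: S, bond orders sum to 2 (valence 2) → 0 H
  atom 5: C, bond orders sum to 4 (valence 4) → 0 H
  atom 6: C, bond orders sum to 3 (valence 4) → 1 H
  atom 7: C, bond orders sum to 4 (valence 4) → 0 H
  atom 8: C, bond orders sum to 1 (valence 4) → 3 H
  atom 9: O, bond orders sum to 2 (valence 2) → 0 H
Totals → C:6, H:6, O:2, S:1.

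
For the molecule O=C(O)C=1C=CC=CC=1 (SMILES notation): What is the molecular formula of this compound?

Walk through each heavy atom and fill implicit hydrogens from standard valence (C 4, N 3, O 2, S 2, halogen 1):
  atom 1: O, bond orders sum to 2 (valence 2) → 0 H
  atom 2: C, bond orders sum to 4 (valence 4) → 0 H
  atom 3: O, bond orders sum to 1 (valence 2) → 1 H
  atom 4: C, bond orders sum to 4 (valence 4) → 0 H
  atom 5: C, bond orders sum to 3 (valence 4) → 1 H
  atom 6: C, bond orders sum to 3 (valence 4) → 1 H
  atom 7: C, bond orders sum to 3 (valence 4) → 1 H
  atom 8: C, bond orders sum to 3 (valence 4) → 1 H
  atom 9: C, bond orders sum to 3 (valence 4) → 1 H
Totals → C:7, H:6, O:2.
In Hill order: C7H6O2.

C7H6O2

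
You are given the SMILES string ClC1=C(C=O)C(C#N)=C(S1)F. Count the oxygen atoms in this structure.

Scan the SMILES for O atoms (remember two-letter symbols like Cl and Br are single atoms).
Oxygen count: 1.

1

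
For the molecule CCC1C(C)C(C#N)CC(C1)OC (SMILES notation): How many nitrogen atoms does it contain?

1

Scan the SMILES for N atoms (remember two-letter symbols like Cl and Br are single atoms).
Nitrogen count: 1.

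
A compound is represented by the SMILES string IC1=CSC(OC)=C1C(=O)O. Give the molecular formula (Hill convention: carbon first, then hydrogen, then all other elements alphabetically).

Walk through each heavy atom and fill implicit hydrogens from standard valence (C 4, N 3, O 2, S 2, halogen 1):
  atom 1: I (halogen, monovalent) → 0 H
  atom 2: C, bond orders sum to 4 (valence 4) → 0 H
  atom 3: C, bond orders sum to 3 (valence 4) → 1 H
  atom 4: S, bond orders sum to 2 (valence 2) → 0 H
  atom 5: C, bond orders sum to 4 (valence 4) → 0 H
  atom 6: O, bond orders sum to 2 (valence 2) → 0 H
  atom 7: C, bond orders sum to 1 (valence 4) → 3 H
  atom 8: C, bond orders sum to 4 (valence 4) → 0 H
  atom 9: C, bond orders sum to 4 (valence 4) → 0 H
  atom 10: O, bond orders sum to 2 (valence 2) → 0 H
  atom 11: O, bond orders sum to 1 (valence 2) → 1 H
Totals → C:6, H:5, I:1, O:3, S:1.
In Hill order: C6H5IO3S.

C6H5IO3S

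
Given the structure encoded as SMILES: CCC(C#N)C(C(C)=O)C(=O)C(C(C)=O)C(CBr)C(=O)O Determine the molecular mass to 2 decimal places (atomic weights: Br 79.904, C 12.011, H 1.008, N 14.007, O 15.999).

First, the molecular formula is C14H18BrNO5 (counting implicit H from valence).
  Br: 1 × 79.904 = 79.904
  C: 14 × 12.011 = 168.154
  H: 18 × 1.008 = 18.144
  N: 1 × 14.007 = 14.007
  O: 5 × 15.999 = 79.995
Sum: 1×79.904 + 14×12.011 + 18×1.008 + 1×14.007 + 5×15.999 = 360.204 → 360.20 g/mol.

360.20 g/mol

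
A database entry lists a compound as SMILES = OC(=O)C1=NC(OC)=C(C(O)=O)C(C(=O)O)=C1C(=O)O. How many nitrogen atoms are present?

1

Scan the SMILES for N atoms (remember two-letter symbols like Cl and Br are single atoms).
Nitrogen count: 1.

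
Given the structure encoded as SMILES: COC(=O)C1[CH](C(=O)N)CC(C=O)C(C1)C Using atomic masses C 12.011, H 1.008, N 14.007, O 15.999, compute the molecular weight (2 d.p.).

227.26 g/mol

First, the molecular formula is C11H17NO4 (counting implicit H from valence).
  C: 11 × 12.011 = 132.121
  H: 17 × 1.008 = 17.136
  N: 1 × 14.007 = 14.007
  O: 4 × 15.999 = 63.996
Sum: 11×12.011 + 17×1.008 + 1×14.007 + 4×15.999 = 227.260 → 227.26 g/mol.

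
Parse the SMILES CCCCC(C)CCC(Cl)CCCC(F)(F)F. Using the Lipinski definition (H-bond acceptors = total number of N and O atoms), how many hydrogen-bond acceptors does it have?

0

N atoms: 0; O atoms: 0.
Lipinski HBA = 0 + 0 = 0.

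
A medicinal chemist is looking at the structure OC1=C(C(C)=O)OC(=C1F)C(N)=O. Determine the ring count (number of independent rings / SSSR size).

1

In SMILES, each pair of matching ring-closure digits denotes one ring-closing bond; the number of such bonds equals the number of independent rings.
Ring-closure bonds here: 1.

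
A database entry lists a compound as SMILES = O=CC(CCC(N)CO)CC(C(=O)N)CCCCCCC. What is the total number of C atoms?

Count every carbon token in the SMILES (each C, including those in ring-closure positions and inside branches).
Carbon count: 16.

16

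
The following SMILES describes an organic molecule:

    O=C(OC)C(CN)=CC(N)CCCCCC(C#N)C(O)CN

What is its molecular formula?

C15H28N4O3

Walk through each heavy atom and fill implicit hydrogens from standard valence (C 4, N 3, O 2, S 2, halogen 1):
  atom 1: O, bond orders sum to 2 (valence 2) → 0 H
  atom 2: C, bond orders sum to 4 (valence 4) → 0 H
  atom 3: O, bond orders sum to 2 (valence 2) → 0 H
  atom 4: C, bond orders sum to 1 (valence 4) → 3 H
  atom 5: C, bond orders sum to 4 (valence 4) → 0 H
  atom 6: C, bond orders sum to 2 (valence 4) → 2 H
  atom 7: N, bond orders sum to 1 (valence 3) → 2 H
  atom 8: C, bond orders sum to 3 (valence 4) → 1 H
  atom 9: C, bond orders sum to 3 (valence 4) → 1 H
  atom 10: N, bond orders sum to 1 (valence 3) → 2 H
  atom 11: C, bond orders sum to 2 (valence 4) → 2 H
  atom 12: C, bond orders sum to 2 (valence 4) → 2 H
  atom 13: C, bond orders sum to 2 (valence 4) → 2 H
  atom 14: C, bond orders sum to 2 (valence 4) → 2 H
  atom 15: C, bond orders sum to 2 (valence 4) → 2 H
  atom 16: C, bond orders sum to 3 (valence 4) → 1 H
  atom 17: C, bond orders sum to 4 (valence 4) → 0 H
  atom 18: N, bond orders sum to 3 (valence 3) → 0 H
  atom 19: C, bond orders sum to 3 (valence 4) → 1 H
  atom 20: O, bond orders sum to 1 (valence 2) → 1 H
  atom 21: C, bond orders sum to 2 (valence 4) → 2 H
  atom 22: N, bond orders sum to 1 (valence 3) → 2 H
Totals → C:15, H:28, N:4, O:3.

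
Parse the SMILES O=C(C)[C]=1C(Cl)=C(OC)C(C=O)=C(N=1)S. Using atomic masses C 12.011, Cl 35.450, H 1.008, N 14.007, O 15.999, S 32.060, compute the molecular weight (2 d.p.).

245.68 g/mol

First, the molecular formula is C9H8ClNO3S (counting implicit H from valence).
  C: 9 × 12.011 = 108.099
  Cl: 1 × 35.450 = 35.450
  H: 8 × 1.008 = 8.064
  N: 1 × 14.007 = 14.007
  O: 3 × 15.999 = 47.997
  S: 1 × 32.060 = 32.060
Sum: 9×12.011 + 1×35.450 + 8×1.008 + 1×14.007 + 3×15.999 + 1×32.060 = 245.677 → 245.68 g/mol.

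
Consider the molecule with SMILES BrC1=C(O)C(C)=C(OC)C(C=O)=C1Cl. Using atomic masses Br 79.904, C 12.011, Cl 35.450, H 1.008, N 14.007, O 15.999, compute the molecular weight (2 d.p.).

First, the molecular formula is C9H8BrClO3 (counting implicit H from valence).
  Br: 1 × 79.904 = 79.904
  C: 9 × 12.011 = 108.099
  Cl: 1 × 35.450 = 35.450
  H: 8 × 1.008 = 8.064
  O: 3 × 15.999 = 47.997
Sum: 1×79.904 + 9×12.011 + 1×35.450 + 8×1.008 + 3×15.999 = 279.514 → 279.51 g/mol.

279.51 g/mol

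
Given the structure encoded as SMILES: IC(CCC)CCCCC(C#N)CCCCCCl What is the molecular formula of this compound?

Walk through each heavy atom and fill implicit hydrogens from standard valence (C 4, N 3, O 2, S 2, halogen 1):
  atom 1: I (halogen, monovalent) → 0 H
  atom 2: C, bond orders sum to 3 (valence 4) → 1 H
  atom 3: C, bond orders sum to 2 (valence 4) → 2 H
  atom 4: C, bond orders sum to 2 (valence 4) → 2 H
  atom 5: C, bond orders sum to 1 (valence 4) → 3 H
  atom 6: C, bond orders sum to 2 (valence 4) → 2 H
  atom 7: C, bond orders sum to 2 (valence 4) → 2 H
  atom 8: C, bond orders sum to 2 (valence 4) → 2 H
  atom 9: C, bond orders sum to 2 (valence 4) → 2 H
  atom 10: C, bond orders sum to 3 (valence 4) → 1 H
  atom 11: C, bond orders sum to 4 (valence 4) → 0 H
  atom 12: N, bond orders sum to 3 (valence 3) → 0 H
  atom 13: C, bond orders sum to 2 (valence 4) → 2 H
  atom 14: C, bond orders sum to 2 (valence 4) → 2 H
  atom 15: C, bond orders sum to 2 (valence 4) → 2 H
  atom 16: C, bond orders sum to 2 (valence 4) → 2 H
  atom 17: C, bond orders sum to 2 (valence 4) → 2 H
  atom 18: Cl (halogen, monovalent) → 0 H
Totals → C:15, H:27, Cl:1, I:1, N:1.
In Hill order: C15H27ClIN.

C15H27ClIN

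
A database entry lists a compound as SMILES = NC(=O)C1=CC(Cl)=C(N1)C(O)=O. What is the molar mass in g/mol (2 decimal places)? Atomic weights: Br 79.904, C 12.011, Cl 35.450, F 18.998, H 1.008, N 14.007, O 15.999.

First, the molecular formula is C6H5ClN2O3 (counting implicit H from valence).
  C: 6 × 12.011 = 72.066
  Cl: 1 × 35.450 = 35.450
  H: 5 × 1.008 = 5.040
  N: 2 × 14.007 = 28.014
  O: 3 × 15.999 = 47.997
Sum: 6×12.011 + 1×35.450 + 5×1.008 + 2×14.007 + 3×15.999 = 188.567 → 188.57 g/mol.

188.57 g/mol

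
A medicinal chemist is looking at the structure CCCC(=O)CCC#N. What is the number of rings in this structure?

In SMILES, each pair of matching ring-closure digits denotes one ring-closing bond; the number of such bonds equals the number of independent rings.
Ring-closure bonds here: 0.

0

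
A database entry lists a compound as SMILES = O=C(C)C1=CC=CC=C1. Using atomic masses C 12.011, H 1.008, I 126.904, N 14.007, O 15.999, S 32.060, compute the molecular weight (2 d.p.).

First, the molecular formula is C8H8O (counting implicit H from valence).
  C: 8 × 12.011 = 96.088
  H: 8 × 1.008 = 8.064
  O: 1 × 15.999 = 15.999
Sum: 8×12.011 + 8×1.008 + 1×15.999 = 120.151 → 120.15 g/mol.

120.15 g/mol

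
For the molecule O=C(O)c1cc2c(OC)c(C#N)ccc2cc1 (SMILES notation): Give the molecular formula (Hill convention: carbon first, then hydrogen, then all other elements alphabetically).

Walk through each heavy atom and fill implicit hydrogens from standard valence (C 4, N 3, O 2, S 2, halogen 1); for lowercase aromatic atoms, an aromatic c carries 1 H when it has two neighbours and 0 H with three, and aromatic n carries 0 H:
  atom 1: O, bond orders sum to 2 (valence 2) → 0 H
  atom 2: C, bond orders sum to 4 (valence 4) → 0 H
  atom 3: O, bond orders sum to 1 (valence 2) → 1 H
  atom 4: aromatic c, 3 neighbours → 0 H
  atom 5: aromatic c, 2 neighbours → 1 H
  atom 6: aromatic c, 3 neighbours → 0 H
  atom 7: aromatic c, 3 neighbours → 0 H
  atom 8: O, bond orders sum to 2 (valence 2) → 0 H
  atom 9: C, bond orders sum to 1 (valence 4) → 3 H
  atom 10: aromatic c, 3 neighbours → 0 H
  atom 11: C, bond orders sum to 4 (valence 4) → 0 H
  atom 12: N, bond orders sum to 3 (valence 3) → 0 H
  atom 13: aromatic c, 2 neighbours → 1 H
  atom 14: aromatic c, 2 neighbours → 1 H
  atom 15: aromatic c, 3 neighbours → 0 H
  atom 16: aromatic c, 2 neighbours → 1 H
  atom 17: aromatic c, 2 neighbours → 1 H
Totals → C:13, H:9, N:1, O:3.
In Hill order: C13H9NO3.

C13H9NO3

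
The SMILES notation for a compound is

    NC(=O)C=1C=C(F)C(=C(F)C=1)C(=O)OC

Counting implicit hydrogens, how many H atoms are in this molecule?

Walk through each heavy atom and fill implicit hydrogens from standard valence (C 4, N 3, O 2, S 2, halogen 1):
  atom 1: N, bond orders sum to 1 (valence 3) → 2 H
  atom 2: C, bond orders sum to 4 (valence 4) → 0 H
  atom 3: O, bond orders sum to 2 (valence 2) → 0 H
  atom 4: C, bond orders sum to 4 (valence 4) → 0 H
  atom 5: C, bond orders sum to 3 (valence 4) → 1 H
  atom 6: C, bond orders sum to 4 (valence 4) → 0 H
  atom 7: F (halogen, monovalent) → 0 H
  atom 8: C, bond orders sum to 4 (valence 4) → 0 H
  atom 9: C, bond orders sum to 4 (valence 4) → 0 H
  atom 10: F (halogen, monovalent) → 0 H
  atom 11: C, bond orders sum to 3 (valence 4) → 1 H
  atom 12: C, bond orders sum to 4 (valence 4) → 0 H
  atom 13: O, bond orders sum to 2 (valence 2) → 0 H
  atom 14: O, bond orders sum to 2 (valence 2) → 0 H
  atom 15: C, bond orders sum to 1 (valence 4) → 3 H
Total hydrogens: 7.

7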